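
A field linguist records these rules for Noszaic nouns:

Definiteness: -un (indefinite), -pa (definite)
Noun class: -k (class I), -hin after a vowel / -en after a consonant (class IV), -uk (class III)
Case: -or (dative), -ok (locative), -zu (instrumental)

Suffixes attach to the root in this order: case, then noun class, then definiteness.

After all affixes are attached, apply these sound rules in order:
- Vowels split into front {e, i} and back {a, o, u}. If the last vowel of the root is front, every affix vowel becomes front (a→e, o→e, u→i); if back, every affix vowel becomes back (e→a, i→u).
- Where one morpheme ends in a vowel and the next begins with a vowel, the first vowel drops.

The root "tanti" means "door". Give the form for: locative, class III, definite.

Attach case locative -ok → tantiok.
Attach noun class class III -uk → tantiokuk.
Attach definiteness definite -pa → tantiokukpa.
Apply vowel harmony: tantiokukpa → tantiekikpe.
Apply vowel deletion: tantiekikpe → tantekikpe.

tantekikpe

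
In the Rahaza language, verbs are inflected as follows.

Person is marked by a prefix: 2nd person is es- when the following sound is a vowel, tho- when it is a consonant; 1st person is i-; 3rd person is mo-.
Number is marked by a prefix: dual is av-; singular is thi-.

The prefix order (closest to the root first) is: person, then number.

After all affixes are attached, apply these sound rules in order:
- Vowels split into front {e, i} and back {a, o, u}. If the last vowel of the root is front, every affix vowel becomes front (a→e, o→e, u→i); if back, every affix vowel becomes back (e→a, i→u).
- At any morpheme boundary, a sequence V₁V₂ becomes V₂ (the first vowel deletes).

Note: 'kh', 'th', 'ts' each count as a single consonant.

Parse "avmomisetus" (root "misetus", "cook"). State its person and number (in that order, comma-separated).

3rd person, dual

Segment: av-mo-misetus.
person: mo- → 3rd person.
number: av- → dual.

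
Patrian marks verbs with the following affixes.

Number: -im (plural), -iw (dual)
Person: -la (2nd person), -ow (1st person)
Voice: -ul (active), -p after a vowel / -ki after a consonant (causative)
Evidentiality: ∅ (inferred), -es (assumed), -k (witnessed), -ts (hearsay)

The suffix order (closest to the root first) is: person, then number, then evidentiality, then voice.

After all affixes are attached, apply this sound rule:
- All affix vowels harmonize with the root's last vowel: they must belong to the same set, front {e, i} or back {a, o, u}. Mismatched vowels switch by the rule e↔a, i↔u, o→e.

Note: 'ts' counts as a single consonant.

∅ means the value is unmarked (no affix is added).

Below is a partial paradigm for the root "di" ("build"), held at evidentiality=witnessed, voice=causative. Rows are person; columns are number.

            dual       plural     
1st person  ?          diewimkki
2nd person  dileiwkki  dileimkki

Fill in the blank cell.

Attach person 1st person -ow → diow.
Attach number dual -iw → diowiw.
Attach evidentiality witnessed -k → diowiwk.
Attach voice causative -ki (after consonant 'k') → diowiwkki.
Apply vowel harmony: diowiwkki → diewiwkki.

diewiwkki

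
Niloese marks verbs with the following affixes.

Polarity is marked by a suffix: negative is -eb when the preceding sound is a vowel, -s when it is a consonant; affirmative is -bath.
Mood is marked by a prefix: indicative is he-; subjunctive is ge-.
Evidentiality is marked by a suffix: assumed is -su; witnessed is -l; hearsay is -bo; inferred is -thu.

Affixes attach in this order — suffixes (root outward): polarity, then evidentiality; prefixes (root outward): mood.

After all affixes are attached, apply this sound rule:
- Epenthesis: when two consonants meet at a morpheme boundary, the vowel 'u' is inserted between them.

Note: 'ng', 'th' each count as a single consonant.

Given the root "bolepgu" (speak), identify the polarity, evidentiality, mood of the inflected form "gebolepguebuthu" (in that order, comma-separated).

Segment: ge-bolepgu-eb-thu.
polarity: -eb/s → negative.
evidentiality: -thu → inferred.
mood: ge- → subjunctive.

negative, inferred, subjunctive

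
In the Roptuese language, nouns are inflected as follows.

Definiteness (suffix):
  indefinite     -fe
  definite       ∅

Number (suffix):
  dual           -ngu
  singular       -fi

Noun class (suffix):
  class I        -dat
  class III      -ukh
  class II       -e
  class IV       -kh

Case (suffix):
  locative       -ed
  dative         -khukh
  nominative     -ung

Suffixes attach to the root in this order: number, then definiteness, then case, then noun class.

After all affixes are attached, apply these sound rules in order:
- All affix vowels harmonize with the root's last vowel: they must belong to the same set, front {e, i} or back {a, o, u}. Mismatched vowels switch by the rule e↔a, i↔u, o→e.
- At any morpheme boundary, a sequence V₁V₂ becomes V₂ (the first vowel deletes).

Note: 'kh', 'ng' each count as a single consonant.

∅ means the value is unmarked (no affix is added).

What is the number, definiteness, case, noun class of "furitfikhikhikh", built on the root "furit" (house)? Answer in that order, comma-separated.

singular, definite, dative, class III

Segment: furit-fi-khukh-ukh.
number: -fi → singular.
definiteness: ∅ → definite.
case: -khukh → dative.
noun class: -ukh → class III.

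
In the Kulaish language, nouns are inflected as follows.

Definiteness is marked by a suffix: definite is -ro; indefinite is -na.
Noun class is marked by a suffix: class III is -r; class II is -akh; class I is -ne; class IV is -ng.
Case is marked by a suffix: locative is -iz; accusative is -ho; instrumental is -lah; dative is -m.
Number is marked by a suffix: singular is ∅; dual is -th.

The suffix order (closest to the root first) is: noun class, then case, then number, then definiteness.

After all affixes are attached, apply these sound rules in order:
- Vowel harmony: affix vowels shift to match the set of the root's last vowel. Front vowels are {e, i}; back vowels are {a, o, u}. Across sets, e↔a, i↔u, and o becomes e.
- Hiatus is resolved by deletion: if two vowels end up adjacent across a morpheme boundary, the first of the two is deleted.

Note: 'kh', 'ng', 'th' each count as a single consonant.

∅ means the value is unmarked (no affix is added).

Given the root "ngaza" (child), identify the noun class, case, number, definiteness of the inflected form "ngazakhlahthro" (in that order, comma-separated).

Segment: ngaza-akh-lah-th-ro.
noun class: -akh → class II.
case: -lah → instrumental.
number: -th → dual.
definiteness: -ro → definite.

class II, instrumental, dual, definite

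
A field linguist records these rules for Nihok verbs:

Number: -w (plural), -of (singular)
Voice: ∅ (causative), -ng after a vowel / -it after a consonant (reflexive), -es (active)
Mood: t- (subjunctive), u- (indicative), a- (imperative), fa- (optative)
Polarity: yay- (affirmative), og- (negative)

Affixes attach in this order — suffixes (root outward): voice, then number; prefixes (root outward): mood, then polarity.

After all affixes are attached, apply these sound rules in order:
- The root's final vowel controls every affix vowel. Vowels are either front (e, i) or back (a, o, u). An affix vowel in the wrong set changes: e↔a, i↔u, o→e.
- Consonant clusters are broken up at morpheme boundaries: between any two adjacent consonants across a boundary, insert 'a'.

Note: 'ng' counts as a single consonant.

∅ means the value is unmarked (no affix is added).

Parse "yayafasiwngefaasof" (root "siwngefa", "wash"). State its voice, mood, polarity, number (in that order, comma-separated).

active, optative, affirmative, singular

Segment: yay-fa-siwngefa-es-of.
voice: -es → active.
mood: fa- → optative.
polarity: yay- → affirmative.
number: -of → singular.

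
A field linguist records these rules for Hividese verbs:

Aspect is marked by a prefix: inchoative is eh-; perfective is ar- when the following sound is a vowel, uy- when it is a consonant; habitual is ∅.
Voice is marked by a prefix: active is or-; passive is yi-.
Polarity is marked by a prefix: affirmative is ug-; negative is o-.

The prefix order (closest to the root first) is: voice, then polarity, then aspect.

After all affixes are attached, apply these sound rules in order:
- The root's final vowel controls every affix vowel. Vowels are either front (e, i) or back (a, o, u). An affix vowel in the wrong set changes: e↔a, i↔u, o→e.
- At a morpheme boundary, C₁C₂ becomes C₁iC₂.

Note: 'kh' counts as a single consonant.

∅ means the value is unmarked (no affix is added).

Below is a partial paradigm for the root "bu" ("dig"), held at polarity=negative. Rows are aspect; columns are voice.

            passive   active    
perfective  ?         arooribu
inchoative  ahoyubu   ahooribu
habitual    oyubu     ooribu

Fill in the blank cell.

Attach voice passive yi- → yibu.
Attach polarity negative o- → oyibu.
Attach aspect perfective ar- (before vowel 'o') → aroyibu.
Apply vowel harmony: aroyibu → aroyubu.
Epenthesis: no change.

aroyubu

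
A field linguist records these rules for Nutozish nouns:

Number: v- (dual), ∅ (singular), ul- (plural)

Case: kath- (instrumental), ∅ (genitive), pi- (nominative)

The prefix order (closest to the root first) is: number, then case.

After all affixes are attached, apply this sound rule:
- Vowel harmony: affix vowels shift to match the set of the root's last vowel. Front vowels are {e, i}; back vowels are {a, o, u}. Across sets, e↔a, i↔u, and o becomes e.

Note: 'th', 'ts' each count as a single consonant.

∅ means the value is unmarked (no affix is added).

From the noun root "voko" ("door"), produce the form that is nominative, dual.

puvvoko

Attach number dual v- → vvoko.
Attach case nominative pi- → pivvoko.
Apply vowel harmony: pivvoko → puvvoko.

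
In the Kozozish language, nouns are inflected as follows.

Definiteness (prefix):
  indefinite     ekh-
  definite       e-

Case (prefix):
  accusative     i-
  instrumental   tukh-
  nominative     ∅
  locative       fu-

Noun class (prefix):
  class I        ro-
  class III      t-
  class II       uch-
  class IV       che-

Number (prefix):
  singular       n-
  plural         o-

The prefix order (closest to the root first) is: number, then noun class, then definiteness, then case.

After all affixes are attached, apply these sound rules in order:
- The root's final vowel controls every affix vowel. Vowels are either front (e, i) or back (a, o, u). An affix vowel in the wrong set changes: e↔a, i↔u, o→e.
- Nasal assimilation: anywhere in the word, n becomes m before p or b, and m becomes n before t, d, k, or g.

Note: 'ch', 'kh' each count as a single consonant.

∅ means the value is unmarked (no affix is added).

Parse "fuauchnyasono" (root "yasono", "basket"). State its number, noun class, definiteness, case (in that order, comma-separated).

singular, class II, definite, locative

Segment: fu-e-uch-n-yasono.
number: n- → singular.
noun class: uch- → class II.
definiteness: e- → definite.
case: fu- → locative.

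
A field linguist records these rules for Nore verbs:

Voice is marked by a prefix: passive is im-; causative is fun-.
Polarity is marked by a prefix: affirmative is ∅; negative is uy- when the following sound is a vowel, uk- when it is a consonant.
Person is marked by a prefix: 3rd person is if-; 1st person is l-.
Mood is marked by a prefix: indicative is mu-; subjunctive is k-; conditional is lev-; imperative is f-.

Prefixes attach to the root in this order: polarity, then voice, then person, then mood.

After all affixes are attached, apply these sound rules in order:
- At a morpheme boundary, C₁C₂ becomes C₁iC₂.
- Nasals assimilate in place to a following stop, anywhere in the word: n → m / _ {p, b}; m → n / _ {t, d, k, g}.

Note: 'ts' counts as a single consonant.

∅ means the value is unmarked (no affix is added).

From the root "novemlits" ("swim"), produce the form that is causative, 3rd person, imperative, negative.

fififunukinovemlits

Attach polarity negative uk- (before consonant 'n') → uknovemlits.
Attach voice causative fun- → funuknovemlits.
Attach person 3rd person if- → iffunuknovemlits.
Attach mood imperative f- → fiffunuknovemlits.
Apply epenthesis: fiffunuknovemlits → fififunukinovemlits.
Nasal assimilation: no change.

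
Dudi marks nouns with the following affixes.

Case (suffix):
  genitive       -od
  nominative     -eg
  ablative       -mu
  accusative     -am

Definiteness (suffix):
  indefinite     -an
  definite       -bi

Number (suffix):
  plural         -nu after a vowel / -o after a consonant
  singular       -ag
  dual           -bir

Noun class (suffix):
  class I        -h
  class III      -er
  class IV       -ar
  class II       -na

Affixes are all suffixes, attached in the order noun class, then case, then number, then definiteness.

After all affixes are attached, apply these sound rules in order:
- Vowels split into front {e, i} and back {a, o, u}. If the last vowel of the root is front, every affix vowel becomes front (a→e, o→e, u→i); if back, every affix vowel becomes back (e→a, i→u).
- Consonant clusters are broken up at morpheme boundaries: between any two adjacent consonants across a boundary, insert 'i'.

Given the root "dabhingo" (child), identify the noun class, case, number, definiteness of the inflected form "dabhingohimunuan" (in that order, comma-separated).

Segment: dabhingo-h-mu-nu-an.
noun class: -h → class I.
case: -mu → ablative.
number: -nu/o → plural.
definiteness: -an → indefinite.

class I, ablative, plural, indefinite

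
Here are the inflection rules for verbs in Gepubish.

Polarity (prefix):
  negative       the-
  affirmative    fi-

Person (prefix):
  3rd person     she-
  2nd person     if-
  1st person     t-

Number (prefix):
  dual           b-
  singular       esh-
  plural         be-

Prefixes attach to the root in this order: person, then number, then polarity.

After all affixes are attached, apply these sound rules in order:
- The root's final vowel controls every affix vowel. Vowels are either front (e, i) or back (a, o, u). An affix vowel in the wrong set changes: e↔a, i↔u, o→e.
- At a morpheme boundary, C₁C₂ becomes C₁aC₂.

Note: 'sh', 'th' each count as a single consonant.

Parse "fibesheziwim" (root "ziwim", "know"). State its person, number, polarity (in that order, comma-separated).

3rd person, plural, affirmative

Segment: fi-be-she-ziwim.
person: she- → 3rd person.
number: be- → plural.
polarity: fi- → affirmative.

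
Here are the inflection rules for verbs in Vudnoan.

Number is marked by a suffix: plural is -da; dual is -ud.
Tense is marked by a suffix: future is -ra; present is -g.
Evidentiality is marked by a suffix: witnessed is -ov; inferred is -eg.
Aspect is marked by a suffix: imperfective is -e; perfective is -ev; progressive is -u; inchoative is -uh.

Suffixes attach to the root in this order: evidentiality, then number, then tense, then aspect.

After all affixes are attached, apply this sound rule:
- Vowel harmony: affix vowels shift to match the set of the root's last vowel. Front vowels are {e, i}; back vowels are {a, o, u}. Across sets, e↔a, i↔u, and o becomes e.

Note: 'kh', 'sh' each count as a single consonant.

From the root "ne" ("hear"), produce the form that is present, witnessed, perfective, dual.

neevidgev

Attach evidentiality witnessed -ov → neov.
Attach number dual -ud → neovud.
Attach tense present -g → neovudg.
Attach aspect perfective -ev → neovudgev.
Apply vowel harmony: neovudgev → neevidgev.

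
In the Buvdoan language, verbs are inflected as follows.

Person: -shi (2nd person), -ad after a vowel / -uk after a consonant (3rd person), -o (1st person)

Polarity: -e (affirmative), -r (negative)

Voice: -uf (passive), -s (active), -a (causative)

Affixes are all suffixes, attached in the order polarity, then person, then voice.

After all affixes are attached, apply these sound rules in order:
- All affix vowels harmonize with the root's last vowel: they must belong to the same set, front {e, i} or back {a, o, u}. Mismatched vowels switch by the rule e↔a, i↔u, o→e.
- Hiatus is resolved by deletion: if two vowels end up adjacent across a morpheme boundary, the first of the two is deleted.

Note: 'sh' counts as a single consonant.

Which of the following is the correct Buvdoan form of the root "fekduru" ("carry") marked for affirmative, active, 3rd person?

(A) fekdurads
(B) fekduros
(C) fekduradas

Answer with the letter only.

Attach polarity affirmative -e → fekdurue.
Attach person 3rd person -ad (after vowel 'e') → fekduruead.
Attach voice active -s → fekdurueads.
Apply vowel harmony: fekdurueads → fekduruaads.
Apply vowel deletion: fekduruaads → fekdurads.
So the correct form is fekdurads, option (A).
(C) fekduradas is wrong: it has the affixes in the wrong order.
(B) fekduros is wrong: it uses 1st person instead of 3rd person for person.

A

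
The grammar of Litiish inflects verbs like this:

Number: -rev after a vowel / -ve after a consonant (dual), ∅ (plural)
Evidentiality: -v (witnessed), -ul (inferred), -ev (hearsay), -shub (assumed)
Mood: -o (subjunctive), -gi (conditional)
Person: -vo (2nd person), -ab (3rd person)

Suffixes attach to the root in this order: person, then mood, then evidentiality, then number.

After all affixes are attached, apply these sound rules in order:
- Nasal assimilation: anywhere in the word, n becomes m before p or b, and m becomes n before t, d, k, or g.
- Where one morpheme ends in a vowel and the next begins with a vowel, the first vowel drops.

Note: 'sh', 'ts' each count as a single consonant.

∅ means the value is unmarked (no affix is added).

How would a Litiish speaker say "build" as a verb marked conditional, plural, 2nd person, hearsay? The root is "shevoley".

shevoleyvogev

Attach person 2nd person -vo → shevoleyvo.
Attach mood conditional -gi → shevoleyvogi.
Attach evidentiality hearsay -ev → shevoleyvogiev.
number = plural: zero marking, form stays shevoleyvogiev.
Nasal assimilation: no change.
Apply vowel deletion: shevoleyvogiev → shevoleyvogev.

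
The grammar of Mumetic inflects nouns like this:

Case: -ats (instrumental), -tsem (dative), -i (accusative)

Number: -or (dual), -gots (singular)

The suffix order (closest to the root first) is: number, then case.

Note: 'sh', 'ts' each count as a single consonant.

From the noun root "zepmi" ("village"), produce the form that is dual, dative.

Attach number dual -or → zepmior.
Attach case dative -tsem → zepmiortsem.

zepmiortsem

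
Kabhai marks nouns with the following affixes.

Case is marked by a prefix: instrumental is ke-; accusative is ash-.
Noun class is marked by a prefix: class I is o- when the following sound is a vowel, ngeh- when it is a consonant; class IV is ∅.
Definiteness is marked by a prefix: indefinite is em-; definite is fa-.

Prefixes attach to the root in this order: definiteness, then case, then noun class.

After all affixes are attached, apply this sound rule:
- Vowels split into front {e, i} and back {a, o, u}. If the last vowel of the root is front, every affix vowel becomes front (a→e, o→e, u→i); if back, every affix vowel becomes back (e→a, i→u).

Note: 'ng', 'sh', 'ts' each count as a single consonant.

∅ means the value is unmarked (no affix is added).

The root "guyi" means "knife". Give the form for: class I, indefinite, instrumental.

ngehkeemguyi

Attach definiteness indefinite em- → emguyi.
Attach case instrumental ke- → keemguyi.
Attach noun class class I ngeh- (before consonant 'k') → ngehkeemguyi.
Vowel harmony: no change.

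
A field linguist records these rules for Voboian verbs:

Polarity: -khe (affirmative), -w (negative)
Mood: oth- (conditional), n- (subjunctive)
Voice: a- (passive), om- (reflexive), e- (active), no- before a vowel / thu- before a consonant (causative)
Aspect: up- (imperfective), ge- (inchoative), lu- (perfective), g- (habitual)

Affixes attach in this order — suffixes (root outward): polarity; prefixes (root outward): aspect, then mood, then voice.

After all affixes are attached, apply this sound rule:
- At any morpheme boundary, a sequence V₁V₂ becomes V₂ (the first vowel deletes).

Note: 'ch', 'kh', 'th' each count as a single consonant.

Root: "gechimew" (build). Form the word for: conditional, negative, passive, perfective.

othlugechimeww

Attach aspect perfective lu- → lugechimew.
Attach mood conditional oth- → othlugechimew.
Attach polarity negative -w → othlugechimeww.
Attach voice passive a- → aothlugechimeww.
Apply vowel deletion: aothlugechimeww → othlugechimeww.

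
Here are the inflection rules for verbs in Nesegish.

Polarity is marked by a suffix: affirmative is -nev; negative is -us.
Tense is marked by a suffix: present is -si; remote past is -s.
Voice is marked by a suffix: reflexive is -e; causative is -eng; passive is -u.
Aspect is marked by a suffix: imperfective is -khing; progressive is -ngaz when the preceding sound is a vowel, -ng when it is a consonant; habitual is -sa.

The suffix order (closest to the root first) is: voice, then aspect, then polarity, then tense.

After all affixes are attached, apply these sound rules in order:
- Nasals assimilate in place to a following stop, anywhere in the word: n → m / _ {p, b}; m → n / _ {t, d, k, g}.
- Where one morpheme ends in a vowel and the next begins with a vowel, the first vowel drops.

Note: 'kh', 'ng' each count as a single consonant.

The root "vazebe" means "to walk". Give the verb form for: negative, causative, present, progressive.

Attach voice causative -eng → vazebeeng.
Attach aspect progressive -ng (after consonant 'ng') → vazebeengng.
Attach polarity negative -us → vazebeengngus.
Attach tense present -si → vazebeengngussi.
Nasal assimilation: no change.
Apply vowel deletion: vazebeengngussi → vazebengngussi.

vazebengngussi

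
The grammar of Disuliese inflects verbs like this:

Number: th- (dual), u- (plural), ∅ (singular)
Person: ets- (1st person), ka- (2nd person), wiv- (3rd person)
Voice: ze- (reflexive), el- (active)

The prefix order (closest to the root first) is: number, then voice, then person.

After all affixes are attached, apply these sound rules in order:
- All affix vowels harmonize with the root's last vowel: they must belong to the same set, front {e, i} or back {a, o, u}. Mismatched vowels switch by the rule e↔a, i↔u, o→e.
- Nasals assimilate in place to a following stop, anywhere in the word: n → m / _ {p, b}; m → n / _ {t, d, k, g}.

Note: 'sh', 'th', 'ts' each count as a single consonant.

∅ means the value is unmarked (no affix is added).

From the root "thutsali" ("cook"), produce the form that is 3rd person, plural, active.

wivelithutsali

Attach number plural u- → uthutsali.
Attach voice active el- → eluthutsali.
Attach person 3rd person wiv- → wiveluthutsali.
Apply vowel harmony: wiveluthutsali → wivelithutsali.
Nasal assimilation: no change.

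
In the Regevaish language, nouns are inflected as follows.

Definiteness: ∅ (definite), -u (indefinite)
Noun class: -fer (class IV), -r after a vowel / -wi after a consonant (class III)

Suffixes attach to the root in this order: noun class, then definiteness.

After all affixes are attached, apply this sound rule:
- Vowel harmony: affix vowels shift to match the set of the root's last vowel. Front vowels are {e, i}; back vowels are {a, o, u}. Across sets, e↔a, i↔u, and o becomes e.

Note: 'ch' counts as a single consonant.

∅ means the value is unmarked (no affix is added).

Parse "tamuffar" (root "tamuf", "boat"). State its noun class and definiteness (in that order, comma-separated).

class IV, definite

Segment: tamuf-fer.
noun class: -fer → class IV.
definiteness: ∅ → definite.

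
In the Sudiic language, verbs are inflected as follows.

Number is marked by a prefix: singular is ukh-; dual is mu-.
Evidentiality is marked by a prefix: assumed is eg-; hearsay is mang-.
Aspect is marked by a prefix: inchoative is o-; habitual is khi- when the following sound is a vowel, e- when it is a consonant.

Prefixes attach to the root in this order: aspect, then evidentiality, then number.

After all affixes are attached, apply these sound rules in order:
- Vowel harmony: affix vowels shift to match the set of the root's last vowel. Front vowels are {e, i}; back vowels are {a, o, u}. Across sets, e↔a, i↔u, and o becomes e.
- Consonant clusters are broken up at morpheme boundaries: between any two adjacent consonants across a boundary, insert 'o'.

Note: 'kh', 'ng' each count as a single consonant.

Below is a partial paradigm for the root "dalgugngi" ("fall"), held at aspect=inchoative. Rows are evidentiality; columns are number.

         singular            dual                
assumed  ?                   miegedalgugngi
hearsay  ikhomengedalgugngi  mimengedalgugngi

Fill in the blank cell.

ikhegedalgugngi

Attach aspect inchoative o- → odalgugngi.
Attach evidentiality assumed eg- → egodalgugngi.
Attach number singular ukh- → ukhegodalgugngi.
Apply vowel harmony: ukhegodalgugngi → ikhegedalgugngi.
Epenthesis: no change.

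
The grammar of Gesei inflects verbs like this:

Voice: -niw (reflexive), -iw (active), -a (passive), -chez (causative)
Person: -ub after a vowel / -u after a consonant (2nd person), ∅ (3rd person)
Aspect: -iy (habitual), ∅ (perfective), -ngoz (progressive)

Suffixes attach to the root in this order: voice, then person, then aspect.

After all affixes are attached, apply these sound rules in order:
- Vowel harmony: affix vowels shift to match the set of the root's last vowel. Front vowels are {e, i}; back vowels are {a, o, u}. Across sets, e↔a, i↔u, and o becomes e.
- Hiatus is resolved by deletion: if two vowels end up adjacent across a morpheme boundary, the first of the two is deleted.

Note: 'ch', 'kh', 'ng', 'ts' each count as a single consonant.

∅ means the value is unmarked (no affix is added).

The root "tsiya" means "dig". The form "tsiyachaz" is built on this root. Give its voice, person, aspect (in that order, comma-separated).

Segment: tsiya-chez.
voice: -chez → causative.
person: ∅ → 3rd person.
aspect: ∅ → perfective.

causative, 3rd person, perfective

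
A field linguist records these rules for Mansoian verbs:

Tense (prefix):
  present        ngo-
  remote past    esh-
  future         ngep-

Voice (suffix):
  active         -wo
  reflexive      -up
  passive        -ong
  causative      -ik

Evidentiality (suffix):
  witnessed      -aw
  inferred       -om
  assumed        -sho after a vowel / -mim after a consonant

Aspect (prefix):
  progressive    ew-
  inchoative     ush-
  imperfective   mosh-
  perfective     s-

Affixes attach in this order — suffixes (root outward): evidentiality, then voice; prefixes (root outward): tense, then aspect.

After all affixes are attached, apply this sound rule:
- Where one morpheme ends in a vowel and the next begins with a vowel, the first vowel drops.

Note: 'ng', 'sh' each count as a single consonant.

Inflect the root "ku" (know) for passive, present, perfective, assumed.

Attach evidentiality assumed -sho (after vowel 'u') → kusho.
Attach voice passive -ong → kushoong.
Attach tense present ngo- → ngokushoong.
Attach aspect perfective s- → sngokushoong.
Apply vowel deletion: sngokushoong → sngokushong.

sngokushong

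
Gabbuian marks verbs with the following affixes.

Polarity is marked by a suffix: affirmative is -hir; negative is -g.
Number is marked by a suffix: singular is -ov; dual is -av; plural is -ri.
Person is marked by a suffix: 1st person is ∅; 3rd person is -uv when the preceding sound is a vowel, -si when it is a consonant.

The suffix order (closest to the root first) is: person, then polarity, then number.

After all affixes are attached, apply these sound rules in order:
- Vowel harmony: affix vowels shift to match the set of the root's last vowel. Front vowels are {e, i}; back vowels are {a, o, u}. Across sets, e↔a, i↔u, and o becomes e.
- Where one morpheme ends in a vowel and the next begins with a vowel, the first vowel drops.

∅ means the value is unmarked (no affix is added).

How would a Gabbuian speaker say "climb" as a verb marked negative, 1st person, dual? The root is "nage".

nagegev

person = 1st person: zero marking, form stays nage.
Attach polarity negative -g → nageg.
Attach number dual -av → nagegav.
Apply vowel harmony: nagegav → nagegev.
Vowel deletion: no change.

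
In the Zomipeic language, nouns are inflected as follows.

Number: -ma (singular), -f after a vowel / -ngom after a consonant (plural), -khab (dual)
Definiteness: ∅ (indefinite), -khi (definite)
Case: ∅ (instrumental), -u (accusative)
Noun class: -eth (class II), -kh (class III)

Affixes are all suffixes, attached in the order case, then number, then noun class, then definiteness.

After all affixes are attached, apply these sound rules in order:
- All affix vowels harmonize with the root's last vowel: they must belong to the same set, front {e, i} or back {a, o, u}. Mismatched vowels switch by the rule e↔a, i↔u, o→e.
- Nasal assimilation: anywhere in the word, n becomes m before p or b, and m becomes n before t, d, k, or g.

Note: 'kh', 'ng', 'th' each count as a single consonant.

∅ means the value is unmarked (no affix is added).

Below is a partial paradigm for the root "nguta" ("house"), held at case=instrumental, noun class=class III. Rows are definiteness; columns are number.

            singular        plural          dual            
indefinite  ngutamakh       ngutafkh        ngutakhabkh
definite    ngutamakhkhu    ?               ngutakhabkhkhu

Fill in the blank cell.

ngutafkhkhu

case = instrumental: zero marking, form stays nguta.
Attach number plural -f (after vowel 'a') → ngutaf.
Attach noun class class III -kh → ngutafkh.
Attach definiteness definite -khi → ngutafkhkhi.
Apply vowel harmony: ngutafkhkhi → ngutafkhkhu.
Nasal assimilation: no change.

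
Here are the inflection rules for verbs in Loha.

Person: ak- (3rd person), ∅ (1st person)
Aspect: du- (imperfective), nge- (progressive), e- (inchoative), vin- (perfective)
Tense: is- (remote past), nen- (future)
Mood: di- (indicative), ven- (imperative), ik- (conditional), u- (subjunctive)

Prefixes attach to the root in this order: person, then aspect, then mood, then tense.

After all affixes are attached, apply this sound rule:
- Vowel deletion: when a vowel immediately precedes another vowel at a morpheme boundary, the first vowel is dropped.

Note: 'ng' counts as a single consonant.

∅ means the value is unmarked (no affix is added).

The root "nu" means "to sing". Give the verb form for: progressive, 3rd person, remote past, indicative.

isdingaknu

Attach person 3rd person ak- → aknu.
Attach aspect progressive nge- → ngeaknu.
Attach mood indicative di- → dingeaknu.
Attach tense remote past is- → isdingeaknu.
Apply vowel deletion: isdingeaknu → isdingaknu.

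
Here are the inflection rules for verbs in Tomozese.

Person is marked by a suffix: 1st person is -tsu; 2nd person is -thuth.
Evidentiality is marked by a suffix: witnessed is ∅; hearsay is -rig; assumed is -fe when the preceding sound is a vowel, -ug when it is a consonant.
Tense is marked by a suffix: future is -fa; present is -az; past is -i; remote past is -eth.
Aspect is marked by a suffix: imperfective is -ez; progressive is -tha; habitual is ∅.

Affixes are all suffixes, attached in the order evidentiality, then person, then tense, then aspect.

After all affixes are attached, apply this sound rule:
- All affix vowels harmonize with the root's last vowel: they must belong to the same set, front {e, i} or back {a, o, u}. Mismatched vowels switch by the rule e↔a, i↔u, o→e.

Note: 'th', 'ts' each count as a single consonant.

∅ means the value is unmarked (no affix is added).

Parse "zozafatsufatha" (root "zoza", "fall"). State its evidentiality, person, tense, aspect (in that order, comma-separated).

assumed, 1st person, future, progressive

Segment: zoza-fe-tsu-fa-tha.
evidentiality: -fe/ug → assumed.
person: -tsu → 1st person.
tense: -fa → future.
aspect: -tha → progressive.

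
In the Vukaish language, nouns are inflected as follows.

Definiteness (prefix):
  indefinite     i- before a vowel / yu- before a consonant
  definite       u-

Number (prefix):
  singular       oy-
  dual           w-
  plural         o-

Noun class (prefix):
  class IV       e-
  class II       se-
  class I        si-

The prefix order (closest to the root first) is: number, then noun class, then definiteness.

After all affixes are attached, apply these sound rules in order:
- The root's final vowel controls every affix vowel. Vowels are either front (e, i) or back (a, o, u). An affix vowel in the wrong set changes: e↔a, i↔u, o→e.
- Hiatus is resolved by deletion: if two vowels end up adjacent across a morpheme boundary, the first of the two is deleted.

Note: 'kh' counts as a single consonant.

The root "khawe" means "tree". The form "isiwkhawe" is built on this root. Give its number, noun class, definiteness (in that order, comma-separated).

Segment: u-si-w-khawe.
number: w- → dual.
noun class: si- → class I.
definiteness: u- → definite.

dual, class I, definite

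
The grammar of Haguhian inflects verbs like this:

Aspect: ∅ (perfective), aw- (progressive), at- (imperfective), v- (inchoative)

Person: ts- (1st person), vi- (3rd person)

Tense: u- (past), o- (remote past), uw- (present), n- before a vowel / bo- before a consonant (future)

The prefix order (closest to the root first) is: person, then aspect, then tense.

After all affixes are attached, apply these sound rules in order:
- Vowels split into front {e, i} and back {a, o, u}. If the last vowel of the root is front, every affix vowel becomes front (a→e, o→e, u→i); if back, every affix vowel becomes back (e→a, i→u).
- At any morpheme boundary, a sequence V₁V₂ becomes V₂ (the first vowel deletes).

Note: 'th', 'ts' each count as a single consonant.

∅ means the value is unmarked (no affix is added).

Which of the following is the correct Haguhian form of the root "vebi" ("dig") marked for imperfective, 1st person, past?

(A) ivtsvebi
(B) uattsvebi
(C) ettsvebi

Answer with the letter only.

Attach person 1st person ts- → tsvebi.
Attach aspect imperfective at- → attsvebi.
Attach tense past u- → uattsvebi.
Apply vowel harmony: uattsvebi → iettsvebi.
Apply vowel deletion: iettsvebi → ettsvebi.
So the correct form is ettsvebi, option (C).
(B) uattsvebi is wrong: it fails to apply the sound rule(s).
(A) ivtsvebi is wrong: it uses inchoative instead of imperfective for aspect.

C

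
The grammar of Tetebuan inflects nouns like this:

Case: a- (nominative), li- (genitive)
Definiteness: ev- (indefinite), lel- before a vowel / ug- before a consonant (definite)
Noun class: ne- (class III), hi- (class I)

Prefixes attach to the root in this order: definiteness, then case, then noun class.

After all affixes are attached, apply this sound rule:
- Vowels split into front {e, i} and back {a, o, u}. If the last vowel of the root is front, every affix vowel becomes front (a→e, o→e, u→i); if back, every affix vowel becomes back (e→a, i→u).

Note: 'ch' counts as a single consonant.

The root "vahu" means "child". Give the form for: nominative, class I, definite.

huaugvahu

Attach definiteness definite ug- (before consonant 'v') → ugvahu.
Attach case nominative a- → augvahu.
Attach noun class class I hi- → hiaugvahu.
Apply vowel harmony: hiaugvahu → huaugvahu.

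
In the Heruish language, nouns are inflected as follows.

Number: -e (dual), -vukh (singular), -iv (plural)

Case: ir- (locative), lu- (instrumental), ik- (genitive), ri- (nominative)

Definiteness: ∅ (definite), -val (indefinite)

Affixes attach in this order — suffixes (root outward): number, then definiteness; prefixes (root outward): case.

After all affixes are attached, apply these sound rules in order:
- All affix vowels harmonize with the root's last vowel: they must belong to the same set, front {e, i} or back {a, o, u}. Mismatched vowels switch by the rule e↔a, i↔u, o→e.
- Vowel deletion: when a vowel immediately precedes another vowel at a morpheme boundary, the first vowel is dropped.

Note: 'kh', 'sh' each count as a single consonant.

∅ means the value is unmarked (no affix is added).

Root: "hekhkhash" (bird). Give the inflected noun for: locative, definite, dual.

urhekhkhasha

Attach number dual -e → hekhkhashe.
Attach case locative ir- → irhekhkhashe.
definiteness = definite: zero marking, form stays irhekhkhashe.
Apply vowel harmony: irhekhkhashe → urhekhkhasha.
Vowel deletion: no change.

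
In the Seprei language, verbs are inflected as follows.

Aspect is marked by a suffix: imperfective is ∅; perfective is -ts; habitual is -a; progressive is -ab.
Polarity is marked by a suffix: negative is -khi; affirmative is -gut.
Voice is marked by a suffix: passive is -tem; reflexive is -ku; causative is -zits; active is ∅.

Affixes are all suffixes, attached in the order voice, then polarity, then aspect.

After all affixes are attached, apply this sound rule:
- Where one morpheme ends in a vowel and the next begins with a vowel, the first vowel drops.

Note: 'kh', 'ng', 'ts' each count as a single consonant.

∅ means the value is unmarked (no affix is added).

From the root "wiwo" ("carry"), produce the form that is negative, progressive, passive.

wiwotemkhab

Attach voice passive -tem → wiwotem.
Attach polarity negative -khi → wiwotemkhi.
Attach aspect progressive -ab → wiwotemkhiab.
Apply vowel deletion: wiwotemkhiab → wiwotemkhab.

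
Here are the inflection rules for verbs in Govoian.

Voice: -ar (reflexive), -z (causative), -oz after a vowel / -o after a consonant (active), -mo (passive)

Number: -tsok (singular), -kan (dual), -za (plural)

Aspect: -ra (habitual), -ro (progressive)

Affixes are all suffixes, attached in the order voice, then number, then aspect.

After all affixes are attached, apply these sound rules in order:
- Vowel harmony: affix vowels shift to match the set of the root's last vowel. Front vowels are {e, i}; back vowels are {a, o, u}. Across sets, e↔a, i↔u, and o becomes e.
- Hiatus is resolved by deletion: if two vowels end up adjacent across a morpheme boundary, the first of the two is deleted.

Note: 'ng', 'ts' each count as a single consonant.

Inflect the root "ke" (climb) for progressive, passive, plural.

Attach voice passive -mo → kemo.
Attach number plural -za → kemoza.
Attach aspect progressive -ro → kemozaro.
Apply vowel harmony: kemozaro → kemezere.
Vowel deletion: no change.

kemezere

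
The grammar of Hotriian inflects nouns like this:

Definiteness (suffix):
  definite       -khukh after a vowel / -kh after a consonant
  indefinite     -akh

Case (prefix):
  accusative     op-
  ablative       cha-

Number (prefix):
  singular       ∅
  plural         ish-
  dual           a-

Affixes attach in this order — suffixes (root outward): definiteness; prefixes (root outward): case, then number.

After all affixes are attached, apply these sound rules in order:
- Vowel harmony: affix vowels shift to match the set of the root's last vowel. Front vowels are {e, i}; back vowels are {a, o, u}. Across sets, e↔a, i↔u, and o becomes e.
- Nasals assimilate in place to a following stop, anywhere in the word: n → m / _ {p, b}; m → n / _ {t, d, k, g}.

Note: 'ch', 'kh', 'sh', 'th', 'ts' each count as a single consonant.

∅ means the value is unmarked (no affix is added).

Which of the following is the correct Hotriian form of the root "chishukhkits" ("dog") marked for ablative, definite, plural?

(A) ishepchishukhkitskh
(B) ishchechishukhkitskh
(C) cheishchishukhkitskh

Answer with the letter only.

B

Attach definiteness definite -kh (after consonant 'ts') → chishukhkitskh.
Attach case ablative cha- → chachishukhkitskh.
Attach number plural ish- → ishchachishukhkitskh.
Apply vowel harmony: ishchachishukhkitskh → ishchechishukhkitskh.
Nasal assimilation: no change.
So the correct form is ishchechishukhkitskh, option (B).
(A) ishepchishukhkitskh is wrong: it uses accusative instead of ablative for case.
(C) cheishchishukhkitskh is wrong: it has the affixes in the wrong order.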